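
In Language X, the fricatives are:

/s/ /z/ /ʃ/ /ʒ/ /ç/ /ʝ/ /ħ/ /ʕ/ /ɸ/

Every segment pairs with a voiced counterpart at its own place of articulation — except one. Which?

Alveolar: /s/ ~ /z/
Postalveolar: /ʃ/ ~ /ʒ/
Palatal: /ç/ ~ /ʝ/
Pharyngeal: /ħ/ ~ /ʕ/
Bilabial: only /ɸ/ (voiceless); no voiced partner.
So /ɸ/ is the unpaired segment.

/ɸ/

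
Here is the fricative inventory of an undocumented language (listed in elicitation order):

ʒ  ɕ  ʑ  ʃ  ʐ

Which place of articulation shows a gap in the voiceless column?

retroflex

Voiceless: /ʃ/ (postalveolar), /ɕ/ (alveolo-palatal).
Voiced: /ʒ/ (postalveolar), /ʐ/ (retroflex), /ʑ/ (alveolo-palatal).
Every place of articulation has a voiceless member except retroflex, where /ʂ/ would be expected.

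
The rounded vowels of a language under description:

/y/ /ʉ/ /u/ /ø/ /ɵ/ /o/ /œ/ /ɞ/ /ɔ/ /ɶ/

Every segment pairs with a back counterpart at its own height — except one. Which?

/ɶ/

High: /y/ ~ /ʉ/ ~ /u/
High-mid: /ø/ ~ /ɵ/ ~ /o/
Low-mid: /œ/ ~ /ɞ/ ~ /ɔ/
Low: only /ɶ/ (front); no back partner.
So /ɶ/ is the unpaired segment.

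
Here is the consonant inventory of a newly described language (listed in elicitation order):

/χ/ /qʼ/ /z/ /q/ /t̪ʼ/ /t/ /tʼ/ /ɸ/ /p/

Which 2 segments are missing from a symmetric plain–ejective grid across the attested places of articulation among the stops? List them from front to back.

/pʼ/, /t̪/

bilabial: plain /p/, ejective —.
dental: plain —, ejective /t̪ʼ/.
alveolar: plain /t/, ejective /tʼ/.
uvular: plain /q/, ejective /qʼ/.
Gaps, from front to back: bilabial lacks ejective (/pʼ/); dental lacks plain (/t̪/).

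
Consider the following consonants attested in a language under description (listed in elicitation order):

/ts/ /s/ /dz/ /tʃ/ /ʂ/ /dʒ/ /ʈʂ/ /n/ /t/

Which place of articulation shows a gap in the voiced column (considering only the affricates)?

retroflex

Voiceless: /ts/ (alveolar), /tʃ/ (postalveolar), /ʈʂ/ (retroflex).
Voiced: /dz/ (alveolar), /dʒ/ (postalveolar).
Every place of articulation has a voiced member except retroflex, where /ɖʐ/ would be expected.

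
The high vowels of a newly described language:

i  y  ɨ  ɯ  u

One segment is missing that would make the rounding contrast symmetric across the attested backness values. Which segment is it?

Unrounded: /i/ (front), /ɨ/ (central), /ɯ/ (back).
Rounded: /y/ (front), /u/ (back).
The central row has no rounded member, so the gap is the central rounded vowel /ʉ/.

/ʉ/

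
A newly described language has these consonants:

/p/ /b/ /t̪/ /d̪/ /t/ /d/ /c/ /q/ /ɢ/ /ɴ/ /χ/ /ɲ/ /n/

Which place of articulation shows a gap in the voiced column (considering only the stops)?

palatal

place of articulation  voiceless  voiced  
bilabial          p         b       
dental            t̪        d̪      
alveolar          t         d       
palatal           c         —       
uvular            q         ɢ       
Every place of articulation has a voiced member except palatal, where /ɟ/ would be expected.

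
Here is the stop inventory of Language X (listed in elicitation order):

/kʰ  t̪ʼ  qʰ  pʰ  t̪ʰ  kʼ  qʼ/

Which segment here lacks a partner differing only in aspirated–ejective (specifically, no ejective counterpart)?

/pʰ/

Dental: /t̪ʰ/ ~ /t̪ʼ/
Velar: /kʰ/ ~ /kʼ/
Uvular: /qʰ/ ~ /qʼ/
Bilabial: only /pʰ/ (aspirated); no ejective partner.
So /pʰ/ is the unpaired segment.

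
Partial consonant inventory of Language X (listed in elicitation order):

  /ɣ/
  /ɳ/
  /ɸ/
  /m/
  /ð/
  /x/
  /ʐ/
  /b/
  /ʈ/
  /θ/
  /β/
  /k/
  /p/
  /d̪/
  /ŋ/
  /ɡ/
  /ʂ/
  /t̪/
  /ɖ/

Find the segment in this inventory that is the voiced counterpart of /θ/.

/θ/ is a voiceless dental fricative.
The voiced counterpart is a voiced dental fricative — in this inventory, /ð/.

/ð/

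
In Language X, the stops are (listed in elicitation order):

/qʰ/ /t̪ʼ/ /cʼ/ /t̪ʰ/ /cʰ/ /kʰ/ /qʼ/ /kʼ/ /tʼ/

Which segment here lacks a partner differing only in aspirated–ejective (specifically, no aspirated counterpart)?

Dental: /t̪ʰ/ ~ /t̪ʼ/
Palatal: /cʰ/ ~ /cʼ/
Velar: /kʰ/ ~ /kʼ/
Uvular: /qʰ/ ~ /qʼ/
Alveolar: only /tʼ/ (ejective); no aspirated partner.
So /tʼ/ is the unpaired segment.

/tʼ/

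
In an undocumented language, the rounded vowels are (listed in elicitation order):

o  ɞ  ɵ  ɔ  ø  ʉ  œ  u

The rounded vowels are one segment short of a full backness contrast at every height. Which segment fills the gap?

/y/

high: front —, central /ʉ/, back /u/.
high-mid: front /ø/, central /ɵ/, back /o/.
low-mid: front /œ/, central /ɞ/, back /ɔ/.
The high row has no front member, so the gap is the high front rounded vowel /y/.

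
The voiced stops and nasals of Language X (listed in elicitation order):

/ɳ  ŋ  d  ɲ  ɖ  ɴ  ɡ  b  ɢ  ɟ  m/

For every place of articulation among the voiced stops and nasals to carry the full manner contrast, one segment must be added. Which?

/n/

place of articulation  oral stop  nasal   
bilabial          b         m       
alveolar          d         —       
retroflex         ɖ         ɳ       
palatal           ɟ         ɲ       
velar             ɡ         ŋ       
uvular            ɢ         ɴ       
The alveolar row has no nasal member, so the gap is the alveolar nasal /n/.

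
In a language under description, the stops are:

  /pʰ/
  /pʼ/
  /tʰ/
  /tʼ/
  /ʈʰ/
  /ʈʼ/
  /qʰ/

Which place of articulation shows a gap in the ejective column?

uvular

bilabial: aspirated /pʰ/, ejective /pʼ/.
alveolar: aspirated /tʰ/, ejective /tʼ/.
retroflex: aspirated /ʈʰ/, ejective /ʈʼ/.
uvular: aspirated /qʰ/, ejective —.
Every place of articulation has an ejective member except uvular, where /qʼ/ would be expected.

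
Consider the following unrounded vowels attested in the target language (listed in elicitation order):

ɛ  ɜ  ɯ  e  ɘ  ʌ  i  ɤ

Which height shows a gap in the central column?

high

height            front     central   back    
high              i         —         ɯ       
high-mid          e         ɘ         ɤ       
low-mid           ɛ         ɜ         ʌ       
Every height has a central member except high, where /ɨ/ would be expected.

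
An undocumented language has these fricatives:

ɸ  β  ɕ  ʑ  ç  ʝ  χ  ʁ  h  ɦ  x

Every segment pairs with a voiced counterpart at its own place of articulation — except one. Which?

/x/

Bilabial: /ɸ/ ~ /β/
Alveolo-palatal: /ɕ/ ~ /ʑ/
Palatal: /ç/ ~ /ʝ/
Uvular: /χ/ ~ /ʁ/
Glottal: /h/ ~ /ɦ/
Velar: only /x/ (voiceless); no voiced partner.
So /x/ is the unpaired segment.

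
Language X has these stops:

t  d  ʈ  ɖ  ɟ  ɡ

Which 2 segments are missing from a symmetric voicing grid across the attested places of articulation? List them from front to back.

Voiceless: /t/ (alveolar), /ʈ/ (retroflex).
Voiced: /d/ (alveolar), /ɖ/ (retroflex), /ɟ/ (palatal), /ɡ/ (velar).
Gaps, from front to back: palatal lacks voiceless (/c/); velar lacks voiceless (/k/).

/c/, /k/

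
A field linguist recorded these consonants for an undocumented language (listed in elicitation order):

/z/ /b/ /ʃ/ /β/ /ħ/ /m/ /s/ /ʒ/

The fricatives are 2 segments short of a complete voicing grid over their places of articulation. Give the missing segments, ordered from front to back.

/ɸ/, /ʕ/

bilabial: voiceless —, voiced /β/.
alveolar: voiceless /s/, voiced /z/.
postalveolar: voiceless /ʃ/, voiced /ʒ/.
pharyngeal: voiceless /ħ/, voiced —.
Gaps, from front to back: bilabial lacks voiceless (/ɸ/); pharyngeal lacks voiced (/ʕ/).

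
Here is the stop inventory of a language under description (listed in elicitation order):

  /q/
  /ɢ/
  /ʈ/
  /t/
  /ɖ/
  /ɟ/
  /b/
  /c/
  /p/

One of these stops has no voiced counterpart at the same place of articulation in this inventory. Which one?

/t/

Bilabial: /p/ ~ /b/
Retroflex: /ʈ/ ~ /ɖ/
Palatal: /c/ ~ /ɟ/
Uvular: /q/ ~ /ɢ/
Alveolar: only /t/ (voiceless); no voiced partner.
So /t/ is the unpaired segment.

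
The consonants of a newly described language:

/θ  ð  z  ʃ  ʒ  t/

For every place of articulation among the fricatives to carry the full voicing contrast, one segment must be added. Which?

Voiceless: /θ/ (dental), /ʃ/ (postalveolar).
Voiced: /ð/ (dental), /z/ (alveolar), /ʒ/ (postalveolar).
The alveolar row has no voiceless member, so the gap is the voiceless alveolar fricative /s/.

/s/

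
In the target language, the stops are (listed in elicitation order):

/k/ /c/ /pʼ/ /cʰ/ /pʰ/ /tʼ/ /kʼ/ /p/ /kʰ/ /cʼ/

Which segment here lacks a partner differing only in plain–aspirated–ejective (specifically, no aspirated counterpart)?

Bilabial: /p/ ~ /pʰ/ ~ /pʼ/
Palatal: /c/ ~ /cʰ/ ~ /cʼ/
Velar: /k/ ~ /kʰ/ ~ /kʼ/
Alveolar: only /tʼ/ (ejective); no aspirated partner.
So /tʼ/ is the unpaired segment.

/tʼ/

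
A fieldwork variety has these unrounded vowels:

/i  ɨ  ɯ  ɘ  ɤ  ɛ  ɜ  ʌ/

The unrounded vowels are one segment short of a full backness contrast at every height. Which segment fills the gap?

Front: /i/ (high), /ɛ/ (low-mid).
Central: /ɨ/ (high), /ɘ/ (high-mid), /ɜ/ (low-mid).
Back: /ɯ/ (high), /ɤ/ (high-mid), /ʌ/ (low-mid).
The high-mid row has no front member, so the gap is the high-mid front unrounded vowel /e/.

/e/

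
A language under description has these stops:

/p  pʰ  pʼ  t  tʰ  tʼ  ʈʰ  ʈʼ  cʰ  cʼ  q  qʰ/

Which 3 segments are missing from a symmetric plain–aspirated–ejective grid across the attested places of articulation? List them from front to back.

place of articulation  plain     aspirated  ejective
bilabial          p         pʰ        pʼ      
alveolar          t         tʰ        tʼ      
retroflex         —         ʈʰ        ʈʼ      
palatal           —         cʰ        cʼ      
uvular            q         qʰ        —       
Gaps, from front to back: retroflex lacks plain (/ʈ/); palatal lacks plain (/c/); uvular lacks ejective (/qʼ/).

/ʈ/, /c/, /qʼ/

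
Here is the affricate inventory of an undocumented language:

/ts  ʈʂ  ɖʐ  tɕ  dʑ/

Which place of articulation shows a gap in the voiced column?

alveolar: voiceless /ts/, voiced —.
retroflex: voiceless /ʈʂ/, voiced /ɖʐ/.
alveolo-palatal: voiceless /tɕ/, voiced /dʑ/.
Every place of articulation has a voiced member except alveolar, where /dz/ would be expected.

alveolar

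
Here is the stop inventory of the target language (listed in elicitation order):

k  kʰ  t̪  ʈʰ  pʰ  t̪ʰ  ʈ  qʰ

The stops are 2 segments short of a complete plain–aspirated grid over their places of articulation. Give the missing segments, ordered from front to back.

Plain: /t̪/ (dental), /ʈ/ (retroflex), /k/ (velar).
Aspirated: /pʰ/ (bilabial), /t̪ʰ/ (dental), /ʈʰ/ (retroflex), /kʰ/ (velar), /qʰ/ (uvular).
Gaps, from front to back: bilabial lacks plain (/p/); uvular lacks plain (/q/).

/p/, /q/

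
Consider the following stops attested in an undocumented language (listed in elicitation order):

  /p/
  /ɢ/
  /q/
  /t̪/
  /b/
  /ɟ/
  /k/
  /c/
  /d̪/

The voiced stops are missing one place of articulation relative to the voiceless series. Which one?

Voiceless: /p/ (bilabial), /t̪/ (dental), /c/ (palatal), /k/ (velar), /q/ (uvular).
Voiced: /b/ (bilabial), /d̪/ (dental), /ɟ/ (palatal), /ɢ/ (uvular).
Every place of articulation has a voiced member except velar, where /ɡ/ would be expected.

velar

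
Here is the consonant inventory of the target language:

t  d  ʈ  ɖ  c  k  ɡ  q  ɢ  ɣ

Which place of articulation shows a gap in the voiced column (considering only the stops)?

palatal

alveolar: voiceless /t/, voiced /d/.
retroflex: voiceless /ʈ/, voiced /ɖ/.
palatal: voiceless /c/, voiced —.
velar: voiceless /k/, voiced /ɡ/.
uvular: voiceless /q/, voiced /ɢ/.
Every place of articulation has a voiced member except palatal, where /ɟ/ would be expected.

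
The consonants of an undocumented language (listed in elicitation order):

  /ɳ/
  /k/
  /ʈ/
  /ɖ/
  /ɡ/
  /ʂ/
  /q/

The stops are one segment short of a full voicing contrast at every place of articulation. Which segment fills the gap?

retroflex: voiceless /ʈ/, voiced /ɖ/.
velar: voiceless /k/, voiced /ɡ/.
uvular: voiceless /q/, voiced —.
The uvular row has no voiced member, so the gap is the voiced uvular stop /ɢ/.

/ɢ/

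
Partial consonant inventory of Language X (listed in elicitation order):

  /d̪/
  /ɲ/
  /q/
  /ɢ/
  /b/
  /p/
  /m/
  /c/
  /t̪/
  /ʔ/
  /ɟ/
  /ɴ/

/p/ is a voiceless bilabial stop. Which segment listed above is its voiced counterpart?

/b/

The voiced counterpart is a voiced bilabial stop — in this inventory, /b/.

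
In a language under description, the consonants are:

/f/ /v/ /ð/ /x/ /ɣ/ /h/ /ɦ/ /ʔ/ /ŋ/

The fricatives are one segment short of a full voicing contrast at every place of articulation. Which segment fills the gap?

/θ/

Voiceless: /f/ (labiodental), /x/ (velar), /h/ (glottal).
Voiced: /v/ (labiodental), /ð/ (dental), /ɣ/ (velar), /ɦ/ (glottal).
The dental row has no voiceless member, so the gap is the voiceless dental fricative /θ/.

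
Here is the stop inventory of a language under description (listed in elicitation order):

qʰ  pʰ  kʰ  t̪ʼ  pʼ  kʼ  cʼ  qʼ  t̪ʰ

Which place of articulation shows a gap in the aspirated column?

palatal

bilabial: aspirated /pʰ/, ejective /pʼ/.
dental: aspirated /t̪ʰ/, ejective /t̪ʼ/.
palatal: aspirated —, ejective /cʼ/.
velar: aspirated /kʰ/, ejective /kʼ/.
uvular: aspirated /qʰ/, ejective /qʼ/.
Every place of articulation has an aspirated member except palatal, where /cʰ/ would be expected.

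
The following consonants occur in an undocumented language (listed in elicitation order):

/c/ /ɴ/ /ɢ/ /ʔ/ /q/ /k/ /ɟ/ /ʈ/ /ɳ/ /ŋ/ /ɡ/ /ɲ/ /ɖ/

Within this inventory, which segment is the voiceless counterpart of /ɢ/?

/q/

/ɢ/ is a voiced uvular stop.
The voiceless counterpart is a voiceless uvular stop — in this inventory, /q/.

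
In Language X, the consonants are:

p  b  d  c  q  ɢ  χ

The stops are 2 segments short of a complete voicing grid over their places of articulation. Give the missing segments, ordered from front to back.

/t/, /ɟ/

place of articulation  voiceless  voiced  
bilabial          p         b       
alveolar          —         d       
palatal           c         —       
uvular            q         ɢ       
Gaps, from front to back: alveolar lacks voiceless (/t/); palatal lacks voiced (/ɟ/).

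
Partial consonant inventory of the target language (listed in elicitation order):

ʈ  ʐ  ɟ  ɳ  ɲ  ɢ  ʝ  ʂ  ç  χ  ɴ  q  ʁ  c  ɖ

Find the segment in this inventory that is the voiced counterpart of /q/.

/q/ is a voiceless uvular stop.
The voiced counterpart is a voiced uvular stop — in this inventory, /ɢ/.

/ɢ/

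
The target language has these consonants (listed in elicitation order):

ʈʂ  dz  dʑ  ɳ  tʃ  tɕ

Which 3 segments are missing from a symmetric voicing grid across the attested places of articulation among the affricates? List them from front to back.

alveolar: voiceless —, voiced /dz/.
postalveolar: voiceless /tʃ/, voiced —.
retroflex: voiceless /ʈʂ/, voiced —.
alveolo-palatal: voiceless /tɕ/, voiced /dʑ/.
Gaps, from front to back: alveolar lacks voiceless (/ts/); postalveolar lacks voiced (/dʒ/); retroflex lacks voiced (/ɖʐ/).

/ts/, /dʒ/, /ɖʐ/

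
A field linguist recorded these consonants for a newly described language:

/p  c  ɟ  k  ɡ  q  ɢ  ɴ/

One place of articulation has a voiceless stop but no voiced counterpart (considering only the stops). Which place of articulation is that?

bilabial

place of articulation  voiceless  voiced  
bilabial          p         —       
palatal           c         ɟ       
velar             k         ɡ       
uvular            q         ɢ       
Every place of articulation has a voiced member except bilabial, where /b/ would be expected.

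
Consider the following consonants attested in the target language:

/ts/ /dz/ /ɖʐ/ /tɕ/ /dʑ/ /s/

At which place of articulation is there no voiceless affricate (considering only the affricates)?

retroflex

place of articulation  voiceless  voiced  
alveolar          ts        dz      
retroflex         —         ɖʐ      
alveolo-palatal   tɕ        dʑ      
Every place of articulation has a voiceless member except retroflex, where /ʈʂ/ would be expected.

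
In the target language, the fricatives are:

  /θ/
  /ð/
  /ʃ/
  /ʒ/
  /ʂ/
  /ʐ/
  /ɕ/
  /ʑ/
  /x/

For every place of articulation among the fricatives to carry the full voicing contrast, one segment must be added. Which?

/ɣ/

dental: voiceless /θ/, voiced /ð/.
postalveolar: voiceless /ʃ/, voiced /ʒ/.
retroflex: voiceless /ʂ/, voiced /ʐ/.
alveolo-palatal: voiceless /ɕ/, voiced /ʑ/.
velar: voiceless /x/, voiced —.
The velar row has no voiced member, so the gap is the voiced velar fricative /ɣ/.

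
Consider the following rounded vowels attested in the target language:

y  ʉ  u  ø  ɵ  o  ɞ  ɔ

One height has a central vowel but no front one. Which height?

low-mid

height            front     central   back    
high              y         ʉ         u       
high-mid          ø         ɵ         o       
low-mid           —         ɞ         ɔ       
Every height has a front member except low-mid, where /œ/ would be expected.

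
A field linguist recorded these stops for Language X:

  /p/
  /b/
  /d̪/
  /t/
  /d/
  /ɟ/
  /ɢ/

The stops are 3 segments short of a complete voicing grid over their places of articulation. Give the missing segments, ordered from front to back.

place of articulation  voiceless  voiced  
bilabial          p         b       
dental            —         d̪      
alveolar          t         d       
palatal           —         ɟ       
uvular            —         ɢ       
Gaps, from front to back: dental lacks voiceless (/t̪/); palatal lacks voiceless (/c/); uvular lacks voiceless (/q/).

/t̪/, /c/, /q/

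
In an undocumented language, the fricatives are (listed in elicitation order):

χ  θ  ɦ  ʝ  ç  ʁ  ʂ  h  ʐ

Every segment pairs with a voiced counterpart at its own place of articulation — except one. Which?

/θ/

Retroflex: /ʂ/ ~ /ʐ/
Palatal: /ç/ ~ /ʝ/
Uvular: /χ/ ~ /ʁ/
Glottal: /h/ ~ /ɦ/
Dental: only /θ/ (voiceless); no voiced partner.
So /θ/ is the unpaired segment.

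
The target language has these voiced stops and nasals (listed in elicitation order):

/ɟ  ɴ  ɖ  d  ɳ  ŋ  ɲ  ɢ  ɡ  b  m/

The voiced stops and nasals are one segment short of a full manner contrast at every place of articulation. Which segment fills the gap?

/n/

place of articulation  oral stop  nasal   
bilabial          b         m       
alveolar          d         —       
retroflex         ɖ         ɳ       
palatal           ɟ         ɲ       
velar             ɡ         ŋ       
uvular            ɢ         ɴ       
The alveolar row has no nasal member, so the gap is the alveolar nasal /n/.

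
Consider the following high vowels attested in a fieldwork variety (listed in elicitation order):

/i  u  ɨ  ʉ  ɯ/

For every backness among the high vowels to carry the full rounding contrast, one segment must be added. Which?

front: unrounded /i/, rounded —.
central: unrounded /ɨ/, rounded /ʉ/.
back: unrounded /ɯ/, rounded /u/.
The front row has no rounded member, so the gap is the front rounded vowel /y/.

/y/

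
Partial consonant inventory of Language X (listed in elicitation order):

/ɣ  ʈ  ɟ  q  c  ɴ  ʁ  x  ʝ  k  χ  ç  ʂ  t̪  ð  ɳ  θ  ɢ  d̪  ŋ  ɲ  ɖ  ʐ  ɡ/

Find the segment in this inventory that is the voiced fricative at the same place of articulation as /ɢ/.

/ɢ/ is a voiced uvular stop.
The voiced fricative at the same place is a voiced uvular fricative — in this inventory, /ʁ/.

/ʁ/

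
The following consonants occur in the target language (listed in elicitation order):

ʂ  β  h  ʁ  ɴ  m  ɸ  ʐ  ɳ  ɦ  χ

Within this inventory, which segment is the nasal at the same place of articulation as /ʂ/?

/ɳ/

/ʂ/ is a voiceless retroflex fricative.
The nasal at the same place is a retroflex nasal — in this inventory, /ɳ/.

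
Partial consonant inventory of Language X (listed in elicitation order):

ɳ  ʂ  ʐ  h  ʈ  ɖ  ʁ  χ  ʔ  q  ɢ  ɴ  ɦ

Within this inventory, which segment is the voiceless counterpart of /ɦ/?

/h/

/ɦ/ is a voiced glottal fricative.
The voiceless counterpart is a voiceless glottal fricative — in this inventory, /h/.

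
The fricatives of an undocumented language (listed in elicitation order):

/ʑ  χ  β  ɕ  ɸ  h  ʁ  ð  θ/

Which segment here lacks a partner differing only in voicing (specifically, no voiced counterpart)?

/h/

Bilabial: /ɸ/ ~ /β/
Dental: /θ/ ~ /ð/
Alveolo-palatal: /ɕ/ ~ /ʑ/
Uvular: /χ/ ~ /ʁ/
Glottal: only /h/ (voiceless); no voiced partner.
So /h/ is the unpaired segment.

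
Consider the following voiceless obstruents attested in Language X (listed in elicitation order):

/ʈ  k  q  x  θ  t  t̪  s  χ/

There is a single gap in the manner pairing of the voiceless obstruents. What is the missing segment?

Stop: /t̪/ (dental), /t/ (alveolar), /ʈ/ (retroflex), /k/ (velar), /q/ (uvular).
Fricative: /θ/ (dental), /s/ (alveolar), /x/ (velar), /χ/ (uvular).
The retroflex row has no fricative member, so the gap is the retroflex fricative /ʂ/.

/ʂ/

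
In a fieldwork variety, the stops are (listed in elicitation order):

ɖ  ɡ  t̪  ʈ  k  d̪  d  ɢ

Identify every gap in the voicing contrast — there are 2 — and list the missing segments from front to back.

/t/, /q/

dental: voiceless /t̪/, voiced /d̪/.
alveolar: voiceless —, voiced /d/.
retroflex: voiceless /ʈ/, voiced /ɖ/.
velar: voiceless /k/, voiced /ɡ/.
uvular: voiceless —, voiced /ɢ/.
Gaps, from front to back: alveolar lacks voiceless (/t/); uvular lacks voiceless (/q/).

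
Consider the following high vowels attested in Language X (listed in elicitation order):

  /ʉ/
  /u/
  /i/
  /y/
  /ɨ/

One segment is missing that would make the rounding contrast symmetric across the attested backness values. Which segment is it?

/ɯ/

Unrounded: /i/ (front), /ɨ/ (central).
Rounded: /y/ (front), /ʉ/ (central), /u/ (back).
The back row has no unrounded member, so the gap is the back unrounded vowel /ɯ/.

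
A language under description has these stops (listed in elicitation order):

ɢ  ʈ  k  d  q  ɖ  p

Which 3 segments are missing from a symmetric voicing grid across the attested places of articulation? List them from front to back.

/b/, /t/, /ɡ/

Voiceless: /p/ (bilabial), /ʈ/ (retroflex), /k/ (velar), /q/ (uvular).
Voiced: /d/ (alveolar), /ɖ/ (retroflex), /ɢ/ (uvular).
Gaps, from front to back: bilabial lacks voiced (/b/); alveolar lacks voiceless (/t/); velar lacks voiced (/ɡ/).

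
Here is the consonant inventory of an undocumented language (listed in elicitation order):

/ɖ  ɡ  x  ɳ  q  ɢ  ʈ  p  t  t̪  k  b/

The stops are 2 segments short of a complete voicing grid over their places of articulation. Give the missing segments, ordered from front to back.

bilabial: voiceless /p/, voiced /b/.
dental: voiceless /t̪/, voiced —.
alveolar: voiceless /t/, voiced —.
retroflex: voiceless /ʈ/, voiced /ɖ/.
velar: voiceless /k/, voiced /ɡ/.
uvular: voiceless /q/, voiced /ɢ/.
Gaps, from front to back: dental lacks voiced (/d̪/); alveolar lacks voiced (/d/).

/d̪/, /d/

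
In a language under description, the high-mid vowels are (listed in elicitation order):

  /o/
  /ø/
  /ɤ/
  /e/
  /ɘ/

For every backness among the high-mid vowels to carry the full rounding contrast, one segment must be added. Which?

/ɵ/

front: unrounded /e/, rounded /ø/.
central: unrounded /ɘ/, rounded —.
back: unrounded /ɤ/, rounded /o/.
The central row has no rounded member, so the gap is the central rounded vowel /ɵ/.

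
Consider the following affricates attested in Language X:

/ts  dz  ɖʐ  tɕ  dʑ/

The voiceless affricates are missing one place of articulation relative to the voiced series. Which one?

retroflex

Voiceless: /ts/ (alveolar), /tɕ/ (alveolo-palatal).
Voiced: /dz/ (alveolar), /ɖʐ/ (retroflex), /dʑ/ (alveolo-palatal).
Every place of articulation has a voiceless member except retroflex, where /ʈʂ/ would be expected.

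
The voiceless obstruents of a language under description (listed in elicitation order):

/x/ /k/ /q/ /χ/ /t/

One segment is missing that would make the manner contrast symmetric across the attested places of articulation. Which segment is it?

place of articulation  stop      fricative
alveolar          t         —       
velar             k         x       
uvular            q         χ       
The alveolar row has no fricative member, so the gap is the alveolar fricative /s/.

/s/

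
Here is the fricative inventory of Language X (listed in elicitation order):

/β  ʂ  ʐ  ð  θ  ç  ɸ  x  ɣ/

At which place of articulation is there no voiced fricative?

place of articulation  voiceless  voiced  
bilabial          ɸ         β       
dental            θ         ð       
retroflex         ʂ         ʐ       
palatal           ç         —       
velar             x         ɣ       
Every place of articulation has a voiced member except palatal, where /ʝ/ would be expected.

palatal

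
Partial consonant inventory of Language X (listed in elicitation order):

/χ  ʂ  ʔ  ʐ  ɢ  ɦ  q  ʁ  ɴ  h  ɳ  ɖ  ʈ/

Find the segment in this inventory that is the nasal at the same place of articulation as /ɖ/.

/ɳ/

/ɖ/ is a voiced retroflex stop.
The nasal at the same place is a retroflex nasal — in this inventory, /ɳ/.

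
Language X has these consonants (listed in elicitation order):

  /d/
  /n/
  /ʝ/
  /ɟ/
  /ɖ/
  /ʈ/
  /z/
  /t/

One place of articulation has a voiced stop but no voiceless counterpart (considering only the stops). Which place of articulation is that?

palatal

alveolar: voiceless /t/, voiced /d/.
retroflex: voiceless /ʈ/, voiced /ɖ/.
palatal: voiceless —, voiced /ɟ/.
Every place of articulation has a voiceless member except palatal, where /c/ would be expected.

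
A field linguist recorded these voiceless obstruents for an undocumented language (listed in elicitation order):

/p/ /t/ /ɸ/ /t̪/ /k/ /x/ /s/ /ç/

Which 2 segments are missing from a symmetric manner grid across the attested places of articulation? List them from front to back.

place of articulation  stop      fricative
bilabial          p         ɸ       
dental            t̪        —       
alveolar          t         s       
palatal           —         ç       
velar             k         x       
Gaps, from front to back: dental lacks fricative (/θ/); palatal lacks stop (/c/).

/θ/, /c/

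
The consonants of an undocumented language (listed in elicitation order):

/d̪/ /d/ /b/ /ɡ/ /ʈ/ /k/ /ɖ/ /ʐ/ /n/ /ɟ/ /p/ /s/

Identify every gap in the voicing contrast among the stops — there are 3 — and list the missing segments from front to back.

Voiceless: /p/ (bilabial), /ʈ/ (retroflex), /k/ (velar).
Voiced: /b/ (bilabial), /d̪/ (dental), /d/ (alveolar), /ɖ/ (retroflex), /ɟ/ (palatal), /ɡ/ (velar).
Gaps, from front to back: dental lacks voiceless (/t̪/); alveolar lacks voiceless (/t/); palatal lacks voiceless (/c/).

/t̪/, /t/, /c/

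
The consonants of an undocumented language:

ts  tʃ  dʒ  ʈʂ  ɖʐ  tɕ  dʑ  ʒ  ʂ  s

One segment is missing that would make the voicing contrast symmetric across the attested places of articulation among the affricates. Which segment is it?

place of articulation  voiceless  voiced  
alveolar          ts        —       
postalveolar      tʃ        dʒ      
retroflex         ʈʂ        ɖʐ      
alveolo-palatal   tɕ        dʑ      
The alveolar row has no voiced member, so the gap is the voiced alveolar affricate /dz/.

/dz/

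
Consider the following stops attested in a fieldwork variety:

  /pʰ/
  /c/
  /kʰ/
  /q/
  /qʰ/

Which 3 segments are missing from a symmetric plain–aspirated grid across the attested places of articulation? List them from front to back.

/p/, /cʰ/, /k/

place of articulation  plain     aspirated
bilabial          —         pʰ      
palatal           c         —       
velar             —         kʰ      
uvular            q         qʰ      
Gaps, from front to back: bilabial lacks plain (/p/); palatal lacks aspirated (/cʰ/); velar lacks plain (/k/).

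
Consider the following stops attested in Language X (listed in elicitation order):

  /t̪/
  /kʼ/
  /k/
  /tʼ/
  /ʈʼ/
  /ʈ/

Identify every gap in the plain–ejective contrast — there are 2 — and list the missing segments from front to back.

/t̪ʼ/, /t/

Plain: /t̪/ (dental), /ʈ/ (retroflex), /k/ (velar).
Ejective: /tʼ/ (alveolar), /ʈʼ/ (retroflex), /kʼ/ (velar).
Gaps, from front to back: dental lacks ejective (/t̪ʼ/); alveolar lacks plain (/t/).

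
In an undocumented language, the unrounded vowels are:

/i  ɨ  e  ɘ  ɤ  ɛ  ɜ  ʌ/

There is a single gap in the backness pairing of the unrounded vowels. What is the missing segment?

height            front     central   back    
high              i         ɨ         —       
high-mid          e         ɘ         ɤ       
low-mid           ɛ         ɜ         ʌ       
The high row has no back member, so the gap is the high back unrounded vowel /ɯ/.

/ɯ/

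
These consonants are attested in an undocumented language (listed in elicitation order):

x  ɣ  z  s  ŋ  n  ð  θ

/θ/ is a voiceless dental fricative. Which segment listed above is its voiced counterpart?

The voiced counterpart is a voiced dental fricative — in this inventory, /ð/.

/ð/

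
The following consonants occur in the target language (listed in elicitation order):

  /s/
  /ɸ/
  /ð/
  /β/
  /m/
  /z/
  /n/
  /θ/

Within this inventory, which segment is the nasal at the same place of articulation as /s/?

/n/

/s/ is a voiceless alveolar fricative.
The nasal at the same place is an alveolar nasal — in this inventory, /n/.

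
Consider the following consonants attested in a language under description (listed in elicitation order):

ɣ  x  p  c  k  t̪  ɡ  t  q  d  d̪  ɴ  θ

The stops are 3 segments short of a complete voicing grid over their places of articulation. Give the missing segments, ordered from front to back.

Voiceless: /p/ (bilabial), /t̪/ (dental), /t/ (alveolar), /c/ (palatal), /k/ (velar), /q/ (uvular).
Voiced: /d̪/ (dental), /d/ (alveolar), /ɡ/ (velar).
Gaps, from front to back: bilabial lacks voiced (/b/); palatal lacks voiced (/ɟ/); uvular lacks voiced (/ɢ/).

/b/, /ɟ/, /ɢ/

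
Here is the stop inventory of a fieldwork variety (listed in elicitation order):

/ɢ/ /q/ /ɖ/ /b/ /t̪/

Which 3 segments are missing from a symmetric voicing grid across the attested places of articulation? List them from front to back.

bilabial: voiceless —, voiced /b/.
dental: voiceless /t̪/, voiced —.
retroflex: voiceless —, voiced /ɖ/.
uvular: voiceless /q/, voiced /ɢ/.
Gaps, from front to back: bilabial lacks voiceless (/p/); dental lacks voiced (/d̪/); retroflex lacks voiceless (/ʈ/).

/p/, /d̪/, /ʈ/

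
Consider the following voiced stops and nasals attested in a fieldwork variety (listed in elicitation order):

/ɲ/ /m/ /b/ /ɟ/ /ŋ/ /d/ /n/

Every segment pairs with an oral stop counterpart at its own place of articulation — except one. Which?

Bilabial: /b/ ~ /m/
Alveolar: /d/ ~ /n/
Palatal: /ɟ/ ~ /ɲ/
Velar: only /ŋ/ (nasal); no oral stop partner.
So /ŋ/ is the unpaired segment.

/ŋ/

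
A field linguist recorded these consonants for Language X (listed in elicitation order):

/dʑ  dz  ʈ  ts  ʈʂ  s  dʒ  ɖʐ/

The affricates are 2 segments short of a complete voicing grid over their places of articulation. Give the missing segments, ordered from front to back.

/tʃ/, /tɕ/

place of articulation  voiceless  voiced  
alveolar          ts        dz      
postalveolar      —         dʒ      
retroflex         ʈʂ        ɖʐ      
alveolo-palatal   —         dʑ      
Gaps, from front to back: postalveolar lacks voiceless (/tʃ/); alveolo-palatal lacks voiceless (/tɕ/).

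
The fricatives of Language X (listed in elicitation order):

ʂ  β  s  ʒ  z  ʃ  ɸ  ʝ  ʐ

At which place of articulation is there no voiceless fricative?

Voiceless: /ɸ/ (bilabial), /s/ (alveolar), /ʃ/ (postalveolar), /ʂ/ (retroflex).
Voiced: /β/ (bilabial), /z/ (alveolar), /ʒ/ (postalveolar), /ʐ/ (retroflex), /ʝ/ (palatal).
Every place of articulation has a voiceless member except palatal, where /ç/ would be expected.

palatal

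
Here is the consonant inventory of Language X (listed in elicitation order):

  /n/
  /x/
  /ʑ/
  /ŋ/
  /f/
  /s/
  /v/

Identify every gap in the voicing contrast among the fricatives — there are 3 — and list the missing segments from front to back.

place of articulation  voiceless  voiced  
labiodental       f         v       
alveolar          s         —       
alveolo-palatal   —         ʑ       
velar             x         —       
Gaps, from front to back: alveolar lacks voiced (/z/); alveolo-palatal lacks voiceless (/ɕ/); velar lacks voiced (/ɣ/).

/z/, /ɕ/, /ɣ/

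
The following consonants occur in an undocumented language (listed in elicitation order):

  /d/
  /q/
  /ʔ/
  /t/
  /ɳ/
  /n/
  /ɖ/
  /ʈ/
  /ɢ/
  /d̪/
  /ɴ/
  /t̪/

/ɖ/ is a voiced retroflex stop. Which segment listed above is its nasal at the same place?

The nasal at the same place is a retroflex nasal — in this inventory, /ɳ/.

/ɳ/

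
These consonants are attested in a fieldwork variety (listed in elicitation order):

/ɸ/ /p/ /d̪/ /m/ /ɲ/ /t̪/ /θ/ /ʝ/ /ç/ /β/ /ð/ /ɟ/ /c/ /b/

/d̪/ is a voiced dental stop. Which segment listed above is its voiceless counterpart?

/t̪/

The voiceless counterpart is a voiceless dental stop — in this inventory, /t̪/.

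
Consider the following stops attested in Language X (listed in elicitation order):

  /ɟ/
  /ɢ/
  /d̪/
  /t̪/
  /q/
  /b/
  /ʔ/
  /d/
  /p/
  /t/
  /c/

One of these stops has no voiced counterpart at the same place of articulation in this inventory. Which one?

/ʔ/

Bilabial: /p/ ~ /b/
Dental: /t̪/ ~ /d̪/
Alveolar: /t/ ~ /d/
Palatal: /c/ ~ /ɟ/
Uvular: /q/ ~ /ɢ/
Glottal: only /ʔ/ (voiceless); no voiced partner.
So /ʔ/ is the unpaired segment.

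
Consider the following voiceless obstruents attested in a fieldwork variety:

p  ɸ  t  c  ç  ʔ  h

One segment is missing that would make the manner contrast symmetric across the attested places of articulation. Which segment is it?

/s/

bilabial: stop /p/, fricative /ɸ/.
alveolar: stop /t/, fricative —.
palatal: stop /c/, fricative /ç/.
glottal: stop /ʔ/, fricative /h/.
The alveolar row has no fricative member, so the gap is the alveolar fricative /s/.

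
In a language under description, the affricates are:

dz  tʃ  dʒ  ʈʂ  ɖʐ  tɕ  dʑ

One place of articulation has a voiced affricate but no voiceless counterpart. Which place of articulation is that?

place of articulation  voiceless  voiced  
alveolar          —         dz      
postalveolar      tʃ        dʒ      
retroflex         ʈʂ        ɖʐ      
alveolo-palatal   tɕ        dʑ      
Every place of articulation has a voiceless member except alveolar, where /ts/ would be expected.

alveolar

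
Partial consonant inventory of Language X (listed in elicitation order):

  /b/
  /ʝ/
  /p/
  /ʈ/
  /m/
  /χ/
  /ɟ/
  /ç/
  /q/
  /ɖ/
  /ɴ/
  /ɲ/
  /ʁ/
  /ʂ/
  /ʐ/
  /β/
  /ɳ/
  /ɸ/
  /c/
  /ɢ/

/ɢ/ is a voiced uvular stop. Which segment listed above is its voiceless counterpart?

/q/

The voiceless counterpart is a voiceless uvular stop — in this inventory, /q/.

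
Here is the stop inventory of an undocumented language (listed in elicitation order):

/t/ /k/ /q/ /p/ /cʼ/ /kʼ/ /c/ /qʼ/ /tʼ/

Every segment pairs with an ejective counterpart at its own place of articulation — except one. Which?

/p/

Alveolar: /t/ ~ /tʼ/
Palatal: /c/ ~ /cʼ/
Velar: /k/ ~ /kʼ/
Uvular: /q/ ~ /qʼ/
Bilabial: only /p/ (plain); no ejective partner.
So /p/ is the unpaired segment.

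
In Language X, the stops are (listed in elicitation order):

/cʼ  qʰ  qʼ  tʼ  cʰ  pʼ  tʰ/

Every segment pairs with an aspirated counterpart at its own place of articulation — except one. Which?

/pʼ/

Alveolar: /tʰ/ ~ /tʼ/
Palatal: /cʰ/ ~ /cʼ/
Uvular: /qʰ/ ~ /qʼ/
Bilabial: only /pʼ/ (ejective); no aspirated partner.
So /pʼ/ is the unpaired segment.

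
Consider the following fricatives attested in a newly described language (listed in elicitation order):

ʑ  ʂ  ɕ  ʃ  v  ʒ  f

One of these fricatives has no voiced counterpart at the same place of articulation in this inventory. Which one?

Labiodental: /f/ ~ /v/
Postalveolar: /ʃ/ ~ /ʒ/
Alveolo-palatal: /ɕ/ ~ /ʑ/
Retroflex: only /ʂ/ (voiceless); no voiced partner.
So /ʂ/ is the unpaired segment.

/ʂ/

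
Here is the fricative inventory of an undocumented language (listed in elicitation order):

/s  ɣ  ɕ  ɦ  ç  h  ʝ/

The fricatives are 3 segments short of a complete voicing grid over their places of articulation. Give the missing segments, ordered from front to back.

alveolar: voiceless /s/, voiced —.
alveolo-palatal: voiceless /ɕ/, voiced —.
palatal: voiceless /ç/, voiced /ʝ/.
velar: voiceless —, voiced /ɣ/.
glottal: voiceless /h/, voiced /ɦ/.
Gaps, from front to back: alveolar lacks voiced (/z/); alveolo-palatal lacks voiced (/ʑ/); velar lacks voiceless (/x/).

/z/, /ʑ/, /x/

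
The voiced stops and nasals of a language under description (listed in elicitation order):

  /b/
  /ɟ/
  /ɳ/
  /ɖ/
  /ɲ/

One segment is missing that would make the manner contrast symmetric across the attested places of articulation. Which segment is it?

bilabial: oral stop /b/, nasal —.
retroflex: oral stop /ɖ/, nasal /ɳ/.
palatal: oral stop /ɟ/, nasal /ɲ/.
The bilabial row has no nasal member, so the gap is the bilabial nasal /m/.

/m/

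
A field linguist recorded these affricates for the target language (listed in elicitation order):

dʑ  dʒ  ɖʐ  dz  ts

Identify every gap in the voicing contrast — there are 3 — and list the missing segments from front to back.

place of articulation  voiceless  voiced  
alveolar          ts        dz      
postalveolar      —         dʒ      
retroflex         —         ɖʐ      
alveolo-palatal   —         dʑ      
Gaps, from front to back: postalveolar lacks voiceless (/tʃ/); retroflex lacks voiceless (/ʈʂ/); alveolo-palatal lacks voiceless (/tɕ/).

/tʃ/, /ʈʂ/, /tɕ/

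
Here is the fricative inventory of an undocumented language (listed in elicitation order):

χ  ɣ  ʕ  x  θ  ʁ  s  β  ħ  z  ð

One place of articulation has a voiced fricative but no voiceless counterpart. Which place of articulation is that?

bilabial: voiceless —, voiced /β/.
dental: voiceless /θ/, voiced /ð/.
alveolar: voiceless /s/, voiced /z/.
velar: voiceless /x/, voiced /ɣ/.
uvular: voiceless /χ/, voiced /ʁ/.
pharyngeal: voiceless /ħ/, voiced /ʕ/.
Every place of articulation has a voiceless member except bilabial, where /ɸ/ would be expected.

bilabial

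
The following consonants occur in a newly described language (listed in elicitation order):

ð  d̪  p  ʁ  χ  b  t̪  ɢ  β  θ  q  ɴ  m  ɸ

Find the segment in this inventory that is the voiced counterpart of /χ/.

/ʁ/

/χ/ is a voiceless uvular fricative.
The voiced counterpart is a voiced uvular fricative — in this inventory, /ʁ/.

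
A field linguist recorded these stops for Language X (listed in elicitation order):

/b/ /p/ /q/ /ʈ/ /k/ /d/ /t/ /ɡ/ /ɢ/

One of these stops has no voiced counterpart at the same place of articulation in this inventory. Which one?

/ʈ/

Bilabial: /p/ ~ /b/
Alveolar: /t/ ~ /d/
Velar: /k/ ~ /ɡ/
Uvular: /q/ ~ /ɢ/
Retroflex: only /ʈ/ (voiceless); no voiced partner.
So /ʈ/ is the unpaired segment.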